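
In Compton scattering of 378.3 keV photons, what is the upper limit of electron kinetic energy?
225.7984 keV

Maximum energy transfer occurs at θ = 180° (backscattering).

Initial photon: E₀ = 378.3 keV → λ₀ = 3.2774 pm

Maximum Compton shift (at 180°):
Δλ_max = 2λ_C = 2 × 2.4263 = 4.8526 pm

Final wavelength:
λ' = 3.2774 + 4.8526 = 8.1300 pm

Minimum photon energy (maximum energy to electron):
E'_min = hc/λ' = 152.5016 keV

Maximum electron kinetic energy:
K_max = E₀ - E'_min = 378.3000 - 152.5016 = 225.7984 keV

(Intermediate values are shown rounded; full precision is carried through to the final answer.)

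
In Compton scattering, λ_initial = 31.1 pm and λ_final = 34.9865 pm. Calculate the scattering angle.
127.00°

First find the wavelength shift:
Δλ = λ' - λ = 34.9865 - 31.1 = 3.8865 pm

Using Δλ = λ_C(1 - cos θ), with λ_C = h/(m_e·c) ≈ 2.42631024 pm:
cos θ = 1 - Δλ/λ_C
cos θ = 1 - 3.8865/2.42631024
cos θ = -0.601815

θ = arccos(-0.601815)
θ = 127.00°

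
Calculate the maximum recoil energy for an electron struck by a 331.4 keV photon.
187.1291 keV

Maximum energy transfer occurs at θ = 180° (backscattering).

Initial photon: E₀ = 331.4 keV → λ₀ = 3.7412 pm

Maximum Compton shift (at 180°):
Δλ_max = 2λ_C = 2 × 2.4263 = 4.8526 pm

Final wavelength:
λ' = 3.7412 + 4.8526 = 8.5938 pm

Minimum photon energy (maximum energy to electron):
E'_min = hc/λ' = 144.2709 keV

Maximum electron kinetic energy:
K_max = E₀ - E'_min = 331.4000 - 144.2709 = 187.1291 keV

(Intermediate values are shown rounded; full precision is carried through to the final answer.)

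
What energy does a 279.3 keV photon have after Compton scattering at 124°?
150.7922 keV

First convert energy to wavelength:
λ = hc/E, with hc ≈ 1239.842 keV·pm (i.e. 1239.842 eV·nm)

For E = 279.3 keV = 279300 eV:
λ = 1239.842 keV·pm / 279.3 keV
λ = 4.4391 pm

Calculate the Compton shift:
Δλ = λ_C(1 - cos(124°)) = 2.4263 × 1.5592
Δλ = 3.7831 pm

Final wavelength:
λ' = 4.4391 + 3.7831 = 8.2222 pm

Final energy:
E' = hc/λ' = 1239.842 / 8.2222 = 150.7922 keV

(Intermediate values are shown rounded; full precision is carried through to the final answer.)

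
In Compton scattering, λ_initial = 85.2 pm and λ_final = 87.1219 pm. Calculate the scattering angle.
78.00°

First find the wavelength shift:
Δλ = λ' - λ = 87.1219 - 85.2 = 1.9219 pm

Using Δλ = λ_C(1 - cos θ), with λ_C = h/(m_e·c) ≈ 2.42631024 pm:
cos θ = 1 - Δλ/λ_C
cos θ = 1 - 1.9219/2.42631024
cos θ = 0.207892

θ = arccos(0.207892)
θ = 78.00°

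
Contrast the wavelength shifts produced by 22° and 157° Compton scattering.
157° produces the larger shift by a factor of 26.375

Calculate both shifts using Δλ = λ_C(1 - cos θ):

For θ₁ = 22°:
Δλ₁ = 2.4263 × (1 - cos(22°))
Δλ₁ = 2.4263 × 0.0728
Δλ₁ = 0.1767 pm

For θ₂ = 157°:
Δλ₂ = 2.4263 × (1 - cos(157°))
Δλ₂ = 2.4263 × 1.9205
Δλ₂ = 4.6597 pm

The 157° angle produces the larger shift.
Ratio: 4.6597/0.1767 = 26.375

(Intermediate values are shown rounded; full precision is carried through to the final answer.)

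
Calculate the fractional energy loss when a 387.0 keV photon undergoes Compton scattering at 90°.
0.4310 (or 43.10%)

Calculate initial and final photon energies:

Initial: E₀ = 387.0 keV → λ₀ = 3.2037 pm
Compton shift: Δλ = 2.4263 pm
Final wavelength: λ' = 5.6300 pm
Final energy: E' = 220.2192 keV

Fractional energy loss:
(E₀ - E')/E₀ = (387.0000 - 220.2192)/387.0000
= 166.7808/387.0000
= 0.4310
= 43.10%

(Intermediate values are shown rounded; full precision is carried through to the final answer.)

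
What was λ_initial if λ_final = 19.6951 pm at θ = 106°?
16.6000 pm

From λ' = λ + Δλ, we have λ = λ' - Δλ

First calculate the Compton shift:
Δλ = λ_C(1 - cos θ)
Δλ = 2.4263 × (1 - cos(106°))
Δλ = 2.4263 × 1.2756
Δλ = 3.0951 pm

Initial wavelength:
λ = λ' - Δλ
λ = 19.6951 - 3.0951
λ = 16.6000 pm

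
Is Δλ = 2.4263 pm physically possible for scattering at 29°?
No, inconsistent

Calculate the expected shift for θ = 29°:

Δλ_expected = λ_C(1 - cos(29°))
Δλ_expected = 2.4263 × (1 - cos(29°))
Δλ_expected = 2.4263 × 0.1254
Δλ_expected = 0.3042 pm

Given shift: 2.4263 pm
Expected shift: 0.3042 pm
Difference: 2.1221 pm

The values do not match. The given shift corresponds to θ ≈ 90.0°, not 29°.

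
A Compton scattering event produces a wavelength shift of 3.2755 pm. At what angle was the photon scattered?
110.49°

From the Compton formula Δλ = λ_C(1 - cos θ), we can solve for θ:

cos θ = 1 - Δλ/λ_C

Given:
- Δλ = 3.2755 pm
- λ_C = h/(m_e·c) ≈ 2.42631024 pm

cos θ = 1 - 3.2755/2.42631024
cos θ = 1 - 1.349992
cos θ = -0.349992

θ = arccos(-0.349992)
θ = 110.49°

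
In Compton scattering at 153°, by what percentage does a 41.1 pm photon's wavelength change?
11.1634%

Calculate the Compton shift:
Δλ = λ_C(1 - cos(153°))
Δλ = 2.4263 × (1 - cos(153°))
Δλ = 2.4263 × 1.8910
Δλ = 4.5882 pm

Percentage change:
(Δλ/λ₀) × 100 = (4.5882/41.1) × 100
= 11.1634%

(Intermediate values are shown rounded; full precision is carried through to the final answer.)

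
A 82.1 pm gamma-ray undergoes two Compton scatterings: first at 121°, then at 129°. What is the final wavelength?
89.7292 pm

Apply Compton shift twice:

First scattering at θ₁ = 121°:
Δλ₁ = λ_C(1 - cos(121°))
Δλ₁ = 2.4263 × 1.5150
Δλ₁ = 3.6760 pm

After first scattering:
λ₁ = 82.1 + 3.6760 = 85.7760 pm

Second scattering at θ₂ = 129°:
Δλ₂ = λ_C(1 - cos(129°))
Δλ₂ = 2.4263 × 1.6293
Δλ₂ = 3.9532 pm

Final wavelength:
λ₂ = 85.7760 + 3.9532 = 89.7292 pm

Total shift: Δλ_total = 3.6760 + 3.9532 = 7.6292 pm

(Intermediate values are shown rounded; full precision is carried through to the final answer.)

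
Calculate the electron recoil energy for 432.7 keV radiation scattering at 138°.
257.9457 keV

By energy conservation: K_e = E_initial - E_final

First find the scattered photon energy:
Initial wavelength: λ = hc/E = 2.8654 pm
Compton shift: Δλ = λ_C(1 - cos(138°)) = 4.2294 pm
Final wavelength: λ' = 2.8654 + 4.2294 = 7.0948 pm
Final photon energy: E' = hc/λ' = 174.7543 keV

Electron kinetic energy:
K_e = E - E' = 432.7000 - 174.7543 = 257.9457 keV

(Intermediate values are shown rounded; full precision is carried through to the final answer.)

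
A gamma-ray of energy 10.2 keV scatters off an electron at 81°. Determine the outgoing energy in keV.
10.0311 keV

First convert energy to wavelength:
λ = hc/E, with hc ≈ 1239.842 keV·pm (i.e. 1239.842 eV·nm)

For E = 10.2 keV = 10200 eV:
λ = 1239.842 keV·pm / 10.2 keV
λ = 121.5531 pm

Calculate the Compton shift:
Δλ = λ_C(1 - cos(81°)) = 2.4263 × 0.8436
Δλ = 2.0468 pm

Final wavelength:
λ' = 121.5531 + 2.0468 = 123.5999 pm

Final energy:
E' = hc/λ' = 1239.842 / 123.5999 = 10.0311 keV

(Intermediate values are shown rounded; full precision is carried through to the final answer.)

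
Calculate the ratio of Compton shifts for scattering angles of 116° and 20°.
116° produces the larger shift by a factor of 23.851

Calculate both shifts using Δλ = λ_C(1 - cos θ):

For θ₁ = 20°:
Δλ₁ = 2.4263 × (1 - cos(20°))
Δλ₁ = 2.4263 × 0.0603
Δλ₁ = 0.1463 pm

For θ₂ = 116°:
Δλ₂ = 2.4263 × (1 - cos(116°))
Δλ₂ = 2.4263 × 1.4384
Δλ₂ = 3.4899 pm

The 116° angle produces the larger shift.
Ratio: 3.4899/0.1463 = 23.851

(Intermediate values are shown rounded; full precision is carried through to the final answer.)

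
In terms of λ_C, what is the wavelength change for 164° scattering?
1.9613 λ_C

The Compton shift formula is:
Δλ = λ_C(1 - cos θ)

Dividing both sides by λ_C:
Δλ/λ_C = 1 - cos θ

For θ = 164°:
Δλ/λ_C = 1 - cos(164°)
Δλ/λ_C = 1 - -0.9613
Δλ/λ_C = 1.9613

This means the shift is 1.9613 × λ_C = 4.7586 pm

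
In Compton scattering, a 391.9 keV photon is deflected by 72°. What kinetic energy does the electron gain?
135.7453 keV

By energy conservation: K_e = E_initial - E_final

First find the scattered photon energy:
Initial wavelength: λ = hc/E = 3.1637 pm
Compton shift: Δλ = λ_C(1 - cos(72°)) = 1.6765 pm
Final wavelength: λ' = 3.1637 + 1.6765 = 4.8402 pm
Final photon energy: E' = hc/λ' = 256.1547 keV

Electron kinetic energy:
K_e = E - E' = 391.9000 - 256.1547 = 135.7453 keV

(Intermediate values are shown rounded; full precision is carried through to the final answer.)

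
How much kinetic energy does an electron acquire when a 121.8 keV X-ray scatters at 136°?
35.4058 keV

By energy conservation: K_e = E_initial - E_final

First find the scattered photon energy:
Initial wavelength: λ = hc/E = 10.1793 pm
Compton shift: Δλ = λ_C(1 - cos(136°)) = 4.1717 pm
Final wavelength: λ' = 10.1793 + 4.1717 = 14.3510 pm
Final photon energy: E' = hc/λ' = 86.3942 keV

Electron kinetic energy:
K_e = E - E' = 121.8000 - 86.3942 = 35.4058 keV

(Intermediate values are shown rounded; full precision is carried through to the final answer.)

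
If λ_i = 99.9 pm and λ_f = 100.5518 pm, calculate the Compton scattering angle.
43.00°

First find the wavelength shift:
Δλ = λ' - λ = 100.5518 - 99.9 = 0.6518 pm

Using Δλ = λ_C(1 - cos θ), with λ_C = h/(m_e·c) ≈ 2.42631024 pm:
cos θ = 1 - Δλ/λ_C
cos θ = 1 - 0.6518/2.42631024
cos θ = 0.731362

θ = arccos(0.731362)
θ = 43.00°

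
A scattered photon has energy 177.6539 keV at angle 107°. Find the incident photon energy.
322.6000 keV

Convert final energy to wavelength (hc ≈ 1239.842 keV·pm):
λ' = hc/E' = 1239.842 / 177.6539 = 6.9790 pm

Calculate the Compton shift:
Δλ = λ_C(1 - cos(107°))
Δλ = 2.4263 × (1 - cos(107°))
Δλ = 3.1357 pm

Initial wavelength:
λ = λ' - Δλ = 6.9790 - 3.1357 = 3.8433 pm

Initial energy:
E = hc/λ = 1239.842 / 3.8433 = 322.6000 keV

(Intermediate values are shown rounded; full precision is carried through to the final answer.)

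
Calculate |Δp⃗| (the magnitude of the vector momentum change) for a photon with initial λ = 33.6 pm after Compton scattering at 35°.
1.1786e-23 kg·m/s

Photon momentum magnitude is p = h/λ.

Initial momentum:
p₀ = h/λ = 6.6261e-34/3.3600e-11 = 1.9720e-23 kg·m/s

After scattering:
λ' = λ + Δλ = 33.6 + 0.4388 = 34.0388 pm
p' = h/λ' = 6.6261e-34/3.4039e-11 = 1.9466e-23 kg·m/s

Momentum is a vector; the scattered photon's direction makes angle θ = 35° with the incident direction. The magnitude of the vector change Δp⃗ = p⃗₀ − p⃗' is found from the law of cosines:
|Δp⃗|² = p₀² + p'² − 2p₀p'cos θ
|Δp⃗|² = (1.9720e-23)² + (1.9466e-23)² − 2·1.9720e-23·1.9466e-23·cos(35°)
|Δp⃗| = 1.1786e-23 kg·m/s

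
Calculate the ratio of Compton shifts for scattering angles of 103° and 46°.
103° produces the larger shift by a factor of 4.012

Calculate both shifts using Δλ = λ_C(1 - cos θ):

For θ₁ = 46°:
Δλ₁ = 2.4263 × (1 - cos(46°))
Δλ₁ = 2.4263 × 0.3053
Δλ₁ = 0.7409 pm

For θ₂ = 103°:
Δλ₂ = 2.4263 × (1 - cos(103°))
Δλ₂ = 2.4263 × 1.2250
Δλ₂ = 2.9721 pm

The 103° angle produces the larger shift.
Ratio: 2.9721/0.7409 = 4.012

(Intermediate values are shown rounded; full precision is carried through to the final answer.)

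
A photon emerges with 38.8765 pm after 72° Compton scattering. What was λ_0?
37.2000 pm

From λ' = λ + Δλ, we have λ = λ' - Δλ

First calculate the Compton shift:
Δλ = λ_C(1 - cos θ)
Δλ = 2.4263 × (1 - cos(72°))
Δλ = 2.4263 × 0.6910
Δλ = 1.6765 pm

Initial wavelength:
λ = λ' - Δλ
λ = 38.8765 - 1.6765
λ = 37.2000 pm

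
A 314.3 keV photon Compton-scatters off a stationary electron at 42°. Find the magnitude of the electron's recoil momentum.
1.1420e-22 kg·m/s

The electron is initially at rest, so by conservation of momentum:
p⃗_e = p⃗₀ − p⃗'  (incident photon momentum minus scattered photon momentum)

Photon momentum magnitudes (p = h/λ = E/c):
λ₀ = hc/E₀ = 3.9448 pm → p₀ = h/λ₀ = 1.6797e-22 kg·m/s
Δλ = λ_C(1 − cos 42°) = 0.6232 pm
λ' = 4.5680 pm → p' = h/λ' = 1.4505e-22 kg·m/s

The scattered photon makes angle θ = 42° with the incident direction, so by the law of cosines:
|p⃗_e|² = p₀² + p'² − 2p₀p'cos θ
|p⃗_e|² = (1.6797e-22)² + (1.4505e-22)² − 2·1.6797e-22·1.4505e-22·cos(42°)
|p⃗_e| = 1.1420e-22 kg·m/s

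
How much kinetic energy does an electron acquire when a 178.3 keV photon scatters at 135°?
66.5588 keV

By energy conservation: K_e = E_initial - E_final

First find the scattered photon energy:
Initial wavelength: λ = hc/E = 6.9537 pm
Compton shift: Δλ = λ_C(1 - cos(135°)) = 4.1420 pm
Final wavelength: λ' = 6.9537 + 4.1420 = 11.0957 pm
Final photon energy: E' = hc/λ' = 111.7412 keV

Electron kinetic energy:
K_e = E - E' = 178.3000 - 111.7412 = 66.5588 keV

(Intermediate values are shown rounded; full precision is carried through to the final answer.)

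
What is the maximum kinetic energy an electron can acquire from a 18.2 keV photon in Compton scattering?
1.2102 keV

Maximum energy transfer occurs at θ = 180° (backscattering).

Initial photon: E₀ = 18.2 keV → λ₀ = 68.1232 pm

Maximum Compton shift (at 180°):
Δλ_max = 2λ_C = 2 × 2.4263 = 4.8526 pm

Final wavelength:
λ' = 68.1232 + 4.8526 = 72.9758 pm

Minimum photon energy (maximum energy to electron):
E'_min = hc/λ' = 16.9898 keV

Maximum electron kinetic energy:
K_max = E₀ - E'_min = 18.2000 - 16.9898 = 1.2102 keV

(Intermediate values are shown rounded; full precision is carried through to the final answer.)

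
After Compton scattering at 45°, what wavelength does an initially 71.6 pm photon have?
72.3106 pm

Using the Compton formula: λ' = λ + λ_C(1 − cos θ)

For θ = 45°, cos θ = √2/2 (exact) ≈ 0.7071, so:
1 − cos 45° = 1 − (√2/2) ≈ 0.2929

Δλ = λ_C × 0.2929 = 2.4263 × 0.2929 = 0.7106 pm

λ' = 71.6 + 0.7106 = 72.3106 pm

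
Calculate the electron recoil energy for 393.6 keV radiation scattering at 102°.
189.7046 keV

By energy conservation: K_e = E_initial - E_final

First find the scattered photon energy:
Initial wavelength: λ = hc/E = 3.1500 pm
Compton shift: Δλ = λ_C(1 - cos(102°)) = 2.9308 pm
Final wavelength: λ' = 3.1500 + 2.9308 = 6.0808 pm
Final photon energy: E' = hc/λ' = 203.8954 keV

Electron kinetic energy:
K_e = E - E' = 393.6000 - 203.8954 = 189.7046 keV

(Intermediate values are shown rounded; full precision is carried through to the final answer.)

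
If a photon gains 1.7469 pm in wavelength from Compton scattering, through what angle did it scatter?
73.74°

From the Compton formula Δλ = λ_C(1 - cos θ), we can solve for θ:

cos θ = 1 - Δλ/λ_C

Given:
- Δλ = 1.7469 pm
- λ_C = h/(m_e·c) ≈ 2.42631024 pm

cos θ = 1 - 1.7469/2.42631024
cos θ = 1 - 0.719982
cos θ = 0.280018

θ = arccos(0.280018)
θ = 73.74°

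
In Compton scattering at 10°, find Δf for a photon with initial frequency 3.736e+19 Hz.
1.708e+17 Hz (decrease)

Convert frequency to wavelength (c = 299792458 m/s):
λ₀ = c/f₀ = 299792458/3.736e+19 = 8.0244234e-12 m = 8.0244 pm

Calculate Compton shift:
Δλ = λ_C(1 - cos(10°)) = 0.0369 pm

Final wavelength:
λ' = λ₀ + Δλ = 8.0244 + 0.0369 = 8.0613 pm

Final frequency:
f' = c/λ' = 299792458/8.0612845e-12 = 3.7189167e+19 Hz

Frequency shift (decrease):
Δf = f₀ - f' = 3.736e+19 - 3.7189167e+19 = 1.708e+17 Hz

(Intermediate values are shown rounded; full precision is carried through to the final answer.)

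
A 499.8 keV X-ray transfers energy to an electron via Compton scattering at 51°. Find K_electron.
132.9894 keV

By energy conservation: K_e = E_initial - E_final

First find the scattered photon energy:
Initial wavelength: λ = hc/E = 2.4807 pm
Compton shift: Δλ = λ_C(1 - cos(51°)) = 0.8994 pm
Final wavelength: λ' = 2.4807 + 0.8994 = 3.3801 pm
Final photon energy: E' = hc/λ' = 366.8106 keV

Electron kinetic energy:
K_e = E - E' = 499.8000 - 366.8106 = 132.9894 keV

(Intermediate values are shown rounded; full precision is carried through to the final answer.)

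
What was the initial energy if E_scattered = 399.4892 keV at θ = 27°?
436.7000 keV

Convert final energy to wavelength (hc ≈ 1239.842 keV·pm):
λ' = hc/E' = 1239.842 / 399.4892 = 3.1036 pm

Calculate the Compton shift:
Δλ = λ_C(1 - cos(27°))
Δλ = 2.4263 × (1 - cos(27°))
Δλ = 0.2645 pm

Initial wavelength:
λ = λ' - Δλ = 3.1036 - 0.2645 = 2.8391 pm

Initial energy:
E = hc/λ = 1239.842 / 2.8391 = 436.7000 keV

(Intermediate values are shown rounded; full precision is carried through to the final answer.)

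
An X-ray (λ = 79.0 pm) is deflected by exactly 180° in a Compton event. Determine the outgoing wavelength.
83.8526 pm

Using the Compton formula: λ' = λ + λ_C(1 − cos θ)

For θ = 180°, cos θ = -1 (exact) = -1.0000, so:
1 − cos 180° = 1 − (-1) = 2.0000

Δλ = λ_C × 2.0000 = 2.4263 × 2.0000 = 4.8526 pm

λ' = 79.0 + 4.8526 = 83.8526 pm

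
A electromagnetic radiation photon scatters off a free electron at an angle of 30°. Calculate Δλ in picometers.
0.3251 pm

Using the Compton scattering formula:
Δλ = λ_C(1 - cos θ)

where λ_C = h/(m_e·c) ≈ 2.4263 pm is the Compton wavelength of an electron.

For θ = 30°:
cos(30°) = 0.8660
1 - cos(30°) = 0.1340

Δλ = 2.4263 × 0.1340
Δλ = 0.3251 pm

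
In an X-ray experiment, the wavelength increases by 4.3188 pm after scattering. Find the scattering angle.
141.26°

From the Compton formula Δλ = λ_C(1 - cos θ), we can solve for θ:

cos θ = 1 - Δλ/λ_C

Given:
- Δλ = 4.3188 pm
- λ_C = h/(m_e·c) ≈ 2.42631024 pm

cos θ = 1 - 4.3188/2.42631024
cos θ = 1 - 1.779987
cos θ = -0.779987

θ = arccos(-0.779987)
θ = 141.26°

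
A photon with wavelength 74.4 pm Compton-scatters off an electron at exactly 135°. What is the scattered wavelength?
78.5420 pm

Using the Compton formula: λ' = λ + λ_C(1 − cos θ)

For θ = 135°, cos θ = -√2/2 (exact) ≈ -0.7071, so:
1 − cos 135° = 1 − (-√2/2) ≈ 1.7071

Δλ = λ_C × 1.7071 = 2.4263 × 1.7071 = 4.1420 pm

λ' = 74.4 + 4.1420 = 78.5420 pm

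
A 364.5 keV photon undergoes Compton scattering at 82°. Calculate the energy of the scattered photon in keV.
225.8315 keV

First convert energy to wavelength:
λ = hc/E, with hc ≈ 1239.842 keV·pm (i.e. 1239.842 eV·nm)

For E = 364.5 keV = 364500 eV:
λ = 1239.842 keV·pm / 364.5 keV
λ = 3.4015 pm

Calculate the Compton shift:
Δλ = λ_C(1 - cos(82°)) = 2.4263 × 0.8608
Δλ = 2.0886 pm

Final wavelength:
λ' = 3.4015 + 2.0886 = 5.4901 pm

Final energy:
E' = hc/λ' = 1239.842 / 5.4901 = 225.8315 keV

(Intermediate values are shown rounded; full precision is carried through to the final answer.)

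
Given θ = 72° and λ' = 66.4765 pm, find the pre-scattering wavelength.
64.8000 pm

From λ' = λ + Δλ, we have λ = λ' - Δλ

First calculate the Compton shift:
Δλ = λ_C(1 - cos θ)
Δλ = 2.4263 × (1 - cos(72°))
Δλ = 2.4263 × 0.6910
Δλ = 1.6765 pm

Initial wavelength:
λ = λ' - Δλ
λ = 66.4765 - 1.6765
λ = 64.8000 pm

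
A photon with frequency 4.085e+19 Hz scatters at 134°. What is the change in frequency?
1.467e+19 Hz (decrease)

Convert frequency to wavelength (c = 299792458 m/s):
λ₀ = c/f₀ = 299792458/4.085e+19 = 7.3388607e-12 m = 7.3389 pm

Calculate Compton shift:
Δλ = λ_C(1 - cos(134°)) = 4.1118 pm

Final wavelength:
λ' = λ₀ + Δλ = 7.3389 + 4.1118 = 11.4506 pm

Final frequency:
f' = c/λ' = 299792458/1.1450628e-11 = 2.6181312e+19 Hz

Frequency shift (decrease):
Δf = f₀ - f' = 4.085e+19 - 2.6181312e+19 = 1.467e+19 Hz

(Intermediate values are shown rounded; full precision is carried through to the final answer.)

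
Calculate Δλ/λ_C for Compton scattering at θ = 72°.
0.6910 λ_C

The Compton shift formula is:
Δλ = λ_C(1 - cos θ)

Dividing both sides by λ_C:
Δλ/λ_C = 1 - cos θ

For θ = 72°:
Δλ/λ_C = 1 - cos(72°)
Δλ/λ_C = 1 - 0.3090
Δλ/λ_C = 0.6910

This means the shift is 0.6910 × λ_C = 1.6765 pm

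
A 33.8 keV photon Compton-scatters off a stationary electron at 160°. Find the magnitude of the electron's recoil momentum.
3.3558e-23 kg·m/s

The electron is initially at rest, so by conservation of momentum:
p⃗_e = p⃗₀ − p⃗'  (incident photon momentum minus scattered photon momentum)

Photon momentum magnitudes (p = h/λ = E/c):
λ₀ = hc/E₀ = 36.6817 pm → p₀ = h/λ₀ = 1.8064e-23 kg·m/s
Δλ = λ_C(1 − cos 160°) = 4.7063 pm
λ' = 41.3880 pm → p' = h/λ' = 1.6010e-23 kg·m/s

The scattered photon makes angle θ = 160° with the incident direction, so by the law of cosines:
|p⃗_e|² = p₀² + p'² − 2p₀p'cos θ
|p⃗_e|² = (1.8064e-23)² + (1.6010e-23)² − 2·1.8064e-23·1.6010e-23·cos(160°)
|p⃗_e| = 3.3558e-23 kg·m/s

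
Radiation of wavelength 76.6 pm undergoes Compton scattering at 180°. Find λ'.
81.4526 pm

Using the Compton formula: λ' = λ + λ_C(1 − cos θ)

For θ = 180°, cos θ = -1 (exact) = -1.0000, so:
1 − cos 180° = 1 − (-1) = 2.0000

Δλ = λ_C × 2.0000 = 2.4263 × 2.0000 = 4.8526 pm

λ' = 76.6 + 4.8526 = 81.4526 pm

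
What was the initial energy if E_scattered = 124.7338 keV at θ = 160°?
236.9001 keV

Convert final energy to wavelength (hc ≈ 1239.842 keV·pm):
λ' = hc/E' = 1239.842 / 124.7338 = 9.9399 pm

Calculate the Compton shift:
Δλ = λ_C(1 - cos(160°))
Δλ = 2.4263 × (1 - cos(160°))
Δλ = 4.7063 pm

Initial wavelength:
λ = λ' - Δλ = 9.9399 - 4.7063 = 5.2336 pm

Initial energy:
E = hc/λ = 1239.842 / 5.2336 = 236.9001 keV

(Intermediate values are shown rounded; full precision is carried through to the final answer.)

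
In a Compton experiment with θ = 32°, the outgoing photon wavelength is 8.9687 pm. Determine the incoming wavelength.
8.6000 pm

From λ' = λ + Δλ, we have λ = λ' - Δλ

First calculate the Compton shift:
Δλ = λ_C(1 - cos θ)
Δλ = 2.4263 × (1 - cos(32°))
Δλ = 2.4263 × 0.1520
Δλ = 0.3687 pm

Initial wavelength:
λ = λ' - Δλ
λ = 8.9687 - 0.3687
λ = 8.6000 pm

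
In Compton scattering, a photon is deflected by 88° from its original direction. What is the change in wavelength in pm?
2.3416 pm

Using the Compton scattering formula:
Δλ = λ_C(1 - cos θ)

where λ_C = h/(m_e·c) ≈ 2.4263 pm is the Compton wavelength of an electron.

For θ = 88°:
cos(88°) = 0.0349
1 - cos(88°) = 0.9651

Δλ = 2.4263 × 0.9651
Δλ = 2.3416 pm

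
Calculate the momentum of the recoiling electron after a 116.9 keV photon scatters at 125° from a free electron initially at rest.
9.6466e-23 kg·m/s

The electron is initially at rest, so by conservation of momentum:
p⃗_e = p⃗₀ − p⃗'  (incident photon momentum minus scattered photon momentum)

Photon momentum magnitudes (p = h/λ = E/c):
λ₀ = hc/E₀ = 10.6060 pm → p₀ = h/λ₀ = 6.2475e-23 kg·m/s
Δλ = λ_C(1 − cos 125°) = 3.8180 pm
λ' = 14.4240 pm → p' = h/λ' = 4.5938e-23 kg·m/s

The scattered photon makes angle θ = 125° with the incident direction, so by the law of cosines:
|p⃗_e|² = p₀² + p'² − 2p₀p'cos θ
|p⃗_e|² = (6.2475e-23)² + (4.5938e-23)² − 2·6.2475e-23·4.5938e-23·cos(125°)
|p⃗_e| = 9.6466e-23 kg·m/s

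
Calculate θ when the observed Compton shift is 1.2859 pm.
61.96°

From the Compton formula Δλ = λ_C(1 - cos θ), we can solve for θ:

cos θ = 1 - Δλ/λ_C

Given:
- Δλ = 1.2859 pm
- λ_C = h/(m_e·c) ≈ 2.42631024 pm

cos θ = 1 - 1.2859/2.42631024
cos θ = 1 - 0.529982
cos θ = 0.470018

θ = arccos(0.470018)
θ = 61.96°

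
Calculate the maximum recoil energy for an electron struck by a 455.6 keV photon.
291.9020 keV

Maximum energy transfer occurs at θ = 180° (backscattering).

Initial photon: E₀ = 455.6 keV → λ₀ = 2.7213 pm

Maximum Compton shift (at 180°):
Δλ_max = 2λ_C = 2 × 2.4263 = 4.8526 pm

Final wavelength:
λ' = 2.7213 + 4.8526 = 7.5740 pm

Minimum photon energy (maximum energy to electron):
E'_min = hc/λ' = 163.6980 keV

Maximum electron kinetic energy:
K_max = E₀ - E'_min = 455.6000 - 163.6980 = 291.9020 keV

(Intermediate values are shown rounded; full precision is carried through to the final answer.)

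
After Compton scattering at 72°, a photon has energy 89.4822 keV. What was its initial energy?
101.8000 keV

Convert final energy to wavelength (hc ≈ 1239.842 keV·pm):
λ' = hc/E' = 1239.842 / 89.4822 = 13.8557 pm

Calculate the Compton shift:
Δλ = λ_C(1 - cos(72°))
Δλ = 2.4263 × (1 - cos(72°))
Δλ = 1.6765 pm

Initial wavelength:
λ = λ' - Δλ = 13.8557 - 1.6765 = 12.1792 pm

Initial energy:
E = hc/λ = 1239.842 / 12.1792 = 101.8000 keV

(Intermediate values are shown rounded; full precision is carried through to the final answer.)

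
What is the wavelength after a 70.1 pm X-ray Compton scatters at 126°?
73.9525 pm

Using the Compton scattering formula:
λ' = λ + Δλ = λ + λ_C(1 - cos θ)

Given:
- Initial wavelength λ = 70.1 pm
- Scattering angle θ = 126°
- Compton wavelength λ_C ≈ 2.4263 pm

Calculate the shift:
Δλ = 2.4263 × (1 - cos(126°))
Δλ = 2.4263 × 1.5878
Δλ = 3.8525 pm

Final wavelength:
λ' = 70.1 + 3.8525 = 73.9525 pm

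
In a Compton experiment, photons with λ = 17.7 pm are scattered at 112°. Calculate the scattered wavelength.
21.0352 pm

Using the Compton scattering formula:
λ' = λ + Δλ = λ + λ_C(1 - cos θ)

Given:
- Initial wavelength λ = 17.7 pm
- Scattering angle θ = 112°
- Compton wavelength λ_C ≈ 2.4263 pm

Calculate the shift:
Δλ = 2.4263 × (1 - cos(112°))
Δλ = 2.4263 × 1.3746
Δλ = 3.3352 pm

Final wavelength:
λ' = 17.7 + 3.3352 = 21.0352 pm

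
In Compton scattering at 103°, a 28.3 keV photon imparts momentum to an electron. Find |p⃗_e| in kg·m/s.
2.2929e-23 kg·m/s

The electron is initially at rest, so by conservation of momentum:
p⃗_e = p⃗₀ − p⃗'  (incident photon momentum minus scattered photon momentum)

Photon momentum magnitudes (p = h/λ = E/c):
λ₀ = hc/E₀ = 43.8107 pm → p₀ = h/λ₀ = 1.5124e-23 kg·m/s
Δλ = λ_C(1 − cos 103°) = 2.9721 pm
λ' = 46.7828 pm → p' = h/λ' = 1.4163e-23 kg·m/s

The scattered photon makes angle θ = 103° with the incident direction, so by the law of cosines:
|p⃗_e|² = p₀² + p'² − 2p₀p'cos θ
|p⃗_e|² = (1.5124e-23)² + (1.4163e-23)² − 2·1.5124e-23·1.4163e-23·cos(103°)
|p⃗_e| = 2.2929e-23 kg·m/s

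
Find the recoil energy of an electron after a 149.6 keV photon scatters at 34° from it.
7.1307 keV

By energy conservation: K_e = E_initial - E_final

First find the scattered photon energy:
Initial wavelength: λ = hc/E = 8.2877 pm
Compton shift: Δλ = λ_C(1 - cos(34°)) = 0.4148 pm
Final wavelength: λ' = 8.2877 + 0.4148 = 8.7025 pm
Final photon energy: E' = hc/λ' = 142.4693 keV

Electron kinetic energy:
K_e = E - E' = 149.6000 - 142.4693 = 7.1307 keV

(Intermediate values are shown rounded; full precision is carried through to the final answer.)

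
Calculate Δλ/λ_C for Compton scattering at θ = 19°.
0.0545 λ_C

The Compton shift formula is:
Δλ = λ_C(1 - cos θ)

Dividing both sides by λ_C:
Δλ/λ_C = 1 - cos θ

For θ = 19°:
Δλ/λ_C = 1 - cos(19°)
Δλ/λ_C = 1 - 0.9455
Δλ/λ_C = 0.0545

This means the shift is 0.0545 × λ_C = 0.1322 pm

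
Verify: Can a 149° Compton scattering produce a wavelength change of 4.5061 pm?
Yes, consistent

Calculate the expected shift for θ = 149°:

Δλ_expected = λ_C(1 - cos(149°))
Δλ_expected = 2.4263 × (1 - cos(149°))
Δλ_expected = 2.4263 × 1.8572
Δλ_expected = 4.5061 pm

Given shift: 4.5061 pm
Expected shift: 4.5061 pm
Difference: 0.0000 pm

The values match. This is consistent with Compton scattering at the stated angle.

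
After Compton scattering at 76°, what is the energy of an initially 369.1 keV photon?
238.5033 keV

First convert energy to wavelength:
λ = hc/E, with hc ≈ 1239.842 keV·pm (i.e. 1239.842 eV·nm)

For E = 369.1 keV = 369100 eV:
λ = 1239.842 keV·pm / 369.1 keV
λ = 3.3591 pm

Calculate the Compton shift:
Δλ = λ_C(1 - cos(76°)) = 2.4263 × 0.7581
Δλ = 1.8393 pm

Final wavelength:
λ' = 3.3591 + 1.8393 = 5.1984 pm

Final energy:
E' = hc/λ' = 1239.842 / 5.1984 = 238.5033 keV

(Intermediate values are shown rounded; full precision is carried through to the final answer.)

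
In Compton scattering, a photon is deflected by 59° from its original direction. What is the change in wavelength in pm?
1.1767 pm

Using the Compton scattering formula:
Δλ = λ_C(1 - cos θ)

where λ_C = h/(m_e·c) ≈ 2.4263 pm is the Compton wavelength of an electron.

For θ = 59°:
cos(59°) = 0.5150
1 - cos(59°) = 0.4850

Δλ = 2.4263 × 0.4850
Δλ = 1.1767 pm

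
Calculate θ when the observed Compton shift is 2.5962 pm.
94.02°

From the Compton formula Δλ = λ_C(1 - cos θ), we can solve for θ:

cos θ = 1 - Δλ/λ_C

Given:
- Δλ = 2.5962 pm
- λ_C = h/(m_e·c) ≈ 2.42631024 pm

cos θ = 1 - 2.5962/2.42631024
cos θ = 1 - 1.070020
cos θ = -0.070020

θ = arccos(-0.070020)
θ = 94.02°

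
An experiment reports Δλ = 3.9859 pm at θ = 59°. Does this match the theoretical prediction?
No, inconsistent

Calculate the expected shift for θ = 59°:

Δλ_expected = λ_C(1 - cos(59°))
Δλ_expected = 2.4263 × (1 - cos(59°))
Δλ_expected = 2.4263 × 0.4850
Δλ_expected = 1.1767 pm

Given shift: 3.9859 pm
Expected shift: 1.1767 pm
Difference: 2.8092 pm

The values do not match. The given shift corresponds to θ ≈ 130.0°, not 59°.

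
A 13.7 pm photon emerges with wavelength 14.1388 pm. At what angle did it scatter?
35.00°

First find the wavelength shift:
Δλ = λ' - λ = 14.1388 - 13.7 = 0.4388 pm

Using Δλ = λ_C(1 - cos θ), with λ_C = h/(m_e·c) ≈ 2.42631024 pm:
cos θ = 1 - Δλ/λ_C
cos θ = 1 - 0.4388/2.42631024
cos θ = 0.819149

θ = arccos(0.819149)
θ = 35.00°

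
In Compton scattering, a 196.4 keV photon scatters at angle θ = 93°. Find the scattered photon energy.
139.8402 keV

First convert energy to wavelength:
λ = hc/E, with hc ≈ 1239.842 keV·pm (i.e. 1239.842 eV·nm)

For E = 196.4 keV = 196400 eV:
λ = 1239.842 keV·pm / 196.4 keV
λ = 6.3128 pm

Calculate the Compton shift:
Δλ = λ_C(1 - cos(93°)) = 2.4263 × 1.0523
Δλ = 2.5533 pm

Final wavelength:
λ' = 6.3128 + 2.5533 = 8.8661 pm

Final energy:
E' = hc/λ' = 1239.842 / 8.8661 = 139.8402 keV

(Intermediate values are shown rounded; full precision is carried through to the final answer.)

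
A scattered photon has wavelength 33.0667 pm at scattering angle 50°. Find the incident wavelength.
32.2000 pm

From λ' = λ + Δλ, we have λ = λ' - Δλ

First calculate the Compton shift:
Δλ = λ_C(1 - cos θ)
Δλ = 2.4263 × (1 - cos(50°))
Δλ = 2.4263 × 0.3572
Δλ = 0.8667 pm

Initial wavelength:
λ = λ' - Δλ
λ = 33.0667 - 0.8667
λ = 32.2000 pm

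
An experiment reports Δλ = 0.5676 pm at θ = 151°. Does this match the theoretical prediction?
No, inconsistent

Calculate the expected shift for θ = 151°:

Δλ_expected = λ_C(1 - cos(151°))
Δλ_expected = 2.4263 × (1 - cos(151°))
Δλ_expected = 2.4263 × 1.8746
Δλ_expected = 4.5484 pm

Given shift: 0.5676 pm
Expected shift: 4.5484 pm
Difference: 3.9808 pm

The values do not match. The given shift corresponds to θ ≈ 40.0°, not 151°.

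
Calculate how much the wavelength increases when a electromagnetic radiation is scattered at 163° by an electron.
4.7466 pm

Using the Compton scattering formula:
Δλ = λ_C(1 - cos θ)

where λ_C = h/(m_e·c) ≈ 2.4263 pm is the Compton wavelength of an electron.

For θ = 163°:
cos(163°) = -0.9563
1 - cos(163°) = 1.9563

Δλ = 2.4263 × 1.9563
Δλ = 4.7466 pm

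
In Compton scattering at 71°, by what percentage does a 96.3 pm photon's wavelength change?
1.6993%

Calculate the Compton shift:
Δλ = λ_C(1 - cos(71°))
Δλ = 2.4263 × (1 - cos(71°))
Δλ = 2.4263 × 0.6744
Δλ = 1.6364 pm

Percentage change:
(Δλ/λ₀) × 100 = (1.6364/96.3) × 100
= 1.6993%

(Intermediate values are shown rounded; full precision is carried through to the final answer.)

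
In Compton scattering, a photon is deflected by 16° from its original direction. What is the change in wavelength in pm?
0.0940 pm

Using the Compton scattering formula:
Δλ = λ_C(1 - cos θ)

where λ_C = h/(m_e·c) ≈ 2.4263 pm is the Compton wavelength of an electron.

For θ = 16°:
cos(16°) = 0.9613
1 - cos(16°) = 0.0387

Δλ = 2.4263 × 0.0387
Δλ = 0.0940 pm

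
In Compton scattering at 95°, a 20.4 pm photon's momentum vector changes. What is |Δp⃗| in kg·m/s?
4.5223e-23 kg·m/s

Photon momentum magnitude is p = h/λ.

Initial momentum:
p₀ = h/λ = 6.6261e-34/2.0400e-11 = 3.2481e-23 kg·m/s

After scattering:
λ' = λ + Δλ = 20.4 + 2.6378 = 23.0378 pm
p' = h/λ' = 6.6261e-34/2.3038e-11 = 2.8762e-23 kg·m/s

Momentum is a vector; the scattered photon's direction makes angle θ = 95° with the incident direction. The magnitude of the vector change Δp⃗ = p⃗₀ − p⃗' is found from the law of cosines:
|Δp⃗|² = p₀² + p'² − 2p₀p'cos θ
|Δp⃗|² = (3.2481e-23)² + (2.8762e-23)² − 2·3.2481e-23·2.8762e-23·cos(95°)
|Δp⃗| = 4.5223e-23 kg·m/s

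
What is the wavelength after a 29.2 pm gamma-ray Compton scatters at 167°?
33.9904 pm

Using the Compton scattering formula:
λ' = λ + Δλ = λ + λ_C(1 - cos θ)

Given:
- Initial wavelength λ = 29.2 pm
- Scattering angle θ = 167°
- Compton wavelength λ_C ≈ 2.4263 pm

Calculate the shift:
Δλ = 2.4263 × (1 - cos(167°))
Δλ = 2.4263 × 1.9744
Δλ = 4.7904 pm

Final wavelength:
λ' = 29.2 + 4.7904 = 33.9904 pm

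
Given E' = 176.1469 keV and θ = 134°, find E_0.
423.6003 keV

Convert final energy to wavelength (hc ≈ 1239.842 keV·pm):
λ' = hc/E' = 1239.842 / 176.1469 = 7.0387 pm

Calculate the Compton shift:
Δλ = λ_C(1 - cos(134°))
Δλ = 2.4263 × (1 - cos(134°))
Δλ = 4.1118 pm

Initial wavelength:
λ = λ' - Δλ = 7.0387 - 4.1118 = 2.9269 pm

Initial energy:
E = hc/λ = 1239.842 / 2.9269 = 423.6003 keV

(Intermediate values are shown rounded; full precision is carried through to the final answer.)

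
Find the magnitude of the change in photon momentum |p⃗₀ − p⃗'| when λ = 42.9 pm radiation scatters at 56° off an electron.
1.4330e-23 kg·m/s

Photon momentum magnitude is p = h/λ.

Initial momentum:
p₀ = h/λ = 6.6261e-34/4.2900e-11 = 1.5445e-23 kg·m/s

After scattering:
λ' = λ + Δλ = 42.9 + 1.0695 = 43.9695 pm
p' = h/λ' = 6.6261e-34/4.3970e-11 = 1.5070e-23 kg·m/s

Momentum is a vector; the scattered photon's direction makes angle θ = 56° with the incident direction. The magnitude of the vector change Δp⃗ = p⃗₀ − p⃗' is found from the law of cosines:
|Δp⃗|² = p₀² + p'² − 2p₀p'cos θ
|Δp⃗|² = (1.5445e-23)² + (1.5070e-23)² − 2·1.5445e-23·1.5070e-23·cos(56°)
|Δp⃗| = 1.4330e-23 kg·m/s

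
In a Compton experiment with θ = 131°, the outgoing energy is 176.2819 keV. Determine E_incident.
411.2002 keV

Convert final energy to wavelength (hc ≈ 1239.842 keV·pm):
λ' = hc/E' = 1239.842 / 176.2819 = 7.0333 pm

Calculate the Compton shift:
Δλ = λ_C(1 - cos(131°))
Δλ = 2.4263 × (1 - cos(131°))
Δλ = 4.0181 pm

Initial wavelength:
λ = λ' - Δλ = 7.0333 - 4.0181 = 3.0152 pm

Initial energy:
E = hc/λ = 1239.842 / 3.0152 = 411.2002 keV

(Intermediate values are shown rounded; full precision is carried through to the final answer.)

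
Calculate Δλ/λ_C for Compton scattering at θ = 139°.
1.7547 λ_C

The Compton shift formula is:
Δλ = λ_C(1 - cos θ)

Dividing both sides by λ_C:
Δλ/λ_C = 1 - cos θ

For θ = 139°:
Δλ/λ_C = 1 - cos(139°)
Δλ/λ_C = 1 - -0.7547
Δλ/λ_C = 1.7547

This means the shift is 1.7547 × λ_C = 4.2575 pm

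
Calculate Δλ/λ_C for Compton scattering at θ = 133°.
1.6820 λ_C

The Compton shift formula is:
Δλ = λ_C(1 - cos θ)

Dividing both sides by λ_C:
Δλ/λ_C = 1 - cos θ

For θ = 133°:
Δλ/λ_C = 1 - cos(133°)
Δλ/λ_C = 1 - -0.6820
Δλ/λ_C = 1.6820

This means the shift is 1.6820 × λ_C = 4.0810 pm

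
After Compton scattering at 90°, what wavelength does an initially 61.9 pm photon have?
64.3263 pm

Using the Compton formula: λ' = λ + λ_C(1 − cos θ)

For θ = 90°, cos θ = 0 (exact) = 0.0000, so:
1 − cos 90° = 1 − (0) = 1.0000

Δλ = λ_C × 1.0000 = 2.4263 × 1.0000 = 2.4263 pm

λ' = 61.9 + 2.4263 = 64.3263 pm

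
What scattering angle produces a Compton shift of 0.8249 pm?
48.70°

From the Compton formula Δλ = λ_C(1 - cos θ), we can solve for θ:

cos θ = 1 - Δλ/λ_C

Given:
- Δλ = 0.8249 pm
- λ_C = h/(m_e·c) ≈ 2.42631024 pm

cos θ = 1 - 0.8249/2.42631024
cos θ = 1 - 0.339981
cos θ = 0.660019

θ = arccos(0.660019)
θ = 48.70°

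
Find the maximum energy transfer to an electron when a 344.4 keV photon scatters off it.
197.7187 keV

Maximum energy transfer occurs at θ = 180° (backscattering).

Initial photon: E₀ = 344.4 keV → λ₀ = 3.6000 pm

Maximum Compton shift (at 180°):
Δλ_max = 2λ_C = 2 × 2.4263 = 4.8526 pm

Final wavelength:
λ' = 3.6000 + 4.8526 = 8.4526 pm

Minimum photon energy (maximum energy to electron):
E'_min = hc/λ' = 146.6813 keV

Maximum electron kinetic energy:
K_max = E₀ - E'_min = 344.4000 - 146.6813 = 197.7187 keV

(Intermediate values are shown rounded; full precision is carried through to the final answer.)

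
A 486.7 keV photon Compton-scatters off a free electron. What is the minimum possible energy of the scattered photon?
167.5447 keV (at θ = 180°)

The scattered photon has minimum energy when its wavelength is maximum, i.e., when the Compton shift Δλ = λ_C(1 − cos θ) is maximum. This occurs at θ = 180° (backscattering), giving Δλ_max = 2λ_C = 4.8526 pm.

Initial wavelength: λ₀ = hc/E₀ = 2.5474 pm
Maximum final wavelength: λ'_max = λ₀ + 2λ_C = 2.5474 + 4.8526 = 7.4001 pm
Minimum final energy: E'_min = hc/λ'_max = 167.5447 keV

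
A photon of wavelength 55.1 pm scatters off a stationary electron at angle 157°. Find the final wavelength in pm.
59.7597 pm

Using the Compton scattering formula:
λ' = λ + Δλ = λ + λ_C(1 - cos θ)

Given:
- Initial wavelength λ = 55.1 pm
- Scattering angle θ = 157°
- Compton wavelength λ_C ≈ 2.4263 pm

Calculate the shift:
Δλ = 2.4263 × (1 - cos(157°))
Δλ = 2.4263 × 1.9205
Δλ = 4.6597 pm

Final wavelength:
λ' = 55.1 + 4.6597 = 59.7597 pm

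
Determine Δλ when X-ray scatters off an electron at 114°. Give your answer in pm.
3.4132 pm

Using the Compton scattering formula:
Δλ = λ_C(1 - cos θ)

where λ_C = h/(m_e·c) ≈ 2.4263 pm is the Compton wavelength of an electron.

For θ = 114°:
cos(114°) = -0.4067
1 - cos(114°) = 1.4067

Δλ = 2.4263 × 1.4067
Δλ = 3.4132 pm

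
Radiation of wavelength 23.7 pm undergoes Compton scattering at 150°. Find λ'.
28.2276 pm

Using the Compton formula: λ' = λ + λ_C(1 − cos θ)

For θ = 150°, cos θ = -√3/2 (exact) ≈ -0.8660, so:
1 − cos 150° = 1 − (-√3/2) ≈ 1.8660

Δλ = λ_C × 1.8660 = 2.4263 × 1.8660 = 4.5276 pm

λ' = 23.7 + 4.5276 = 28.2276 pm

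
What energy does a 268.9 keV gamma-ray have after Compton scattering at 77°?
191.0005 keV

First convert energy to wavelength:
λ = hc/E, with hc ≈ 1239.842 keV·pm (i.e. 1239.842 eV·nm)

For E = 268.9 keV = 268900 eV:
λ = 1239.842 keV·pm / 268.9 keV
λ = 4.6108 pm

Calculate the Compton shift:
Δλ = λ_C(1 - cos(77°)) = 2.4263 × 0.7750
Δλ = 1.8805 pm

Final wavelength:
λ' = 4.6108 + 1.8805 = 6.4913 pm

Final energy:
E' = hc/λ' = 1239.842 / 6.4913 = 191.0005 keV

(Intermediate values are shown rounded; full precision is carried through to the final answer.)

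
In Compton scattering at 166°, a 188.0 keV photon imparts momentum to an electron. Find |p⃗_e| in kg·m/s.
1.5762e-22 kg·m/s

The electron is initially at rest, so by conservation of momentum:
p⃗_e = p⃗₀ − p⃗'  (incident photon momentum minus scattered photon momentum)

Photon momentum magnitudes (p = h/λ = E/c):
λ₀ = hc/E₀ = 6.5949 pm → p₀ = h/λ₀ = 1.0047e-22 kg·m/s
Δλ = λ_C(1 − cos 166°) = 4.7805 pm
λ' = 11.3755 pm → p' = h/λ' = 5.8249e-23 kg·m/s

The scattered photon makes angle θ = 166° with the incident direction, so by the law of cosines:
|p⃗_e|² = p₀² + p'² − 2p₀p'cos θ
|p⃗_e|² = (1.0047e-22)² + (5.8249e-23)² − 2·1.0047e-22·5.8249e-23·cos(166°)
|p⃗_e| = 1.5762e-22 kg·m/s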